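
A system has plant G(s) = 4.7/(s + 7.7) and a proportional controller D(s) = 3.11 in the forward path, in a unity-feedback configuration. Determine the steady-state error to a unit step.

0.345

The loop is type 0. Static position error constant K_pos = D(0)·G(0) = 3.11·0.6104 = 1.898.
Steady-state error to a unit step: e_ss = 1/(1+K_pos) = 1/2.898 = 0.345.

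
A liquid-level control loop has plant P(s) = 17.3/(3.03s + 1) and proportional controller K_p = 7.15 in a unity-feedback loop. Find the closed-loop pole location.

s = -41.15

Closed loop: T(s) = K_p·P/(1+K_p·P) = 123.7/(3.03s + 1 + 123.7), with pole at s = −(1 + 123.7)/3.03 = −41.15.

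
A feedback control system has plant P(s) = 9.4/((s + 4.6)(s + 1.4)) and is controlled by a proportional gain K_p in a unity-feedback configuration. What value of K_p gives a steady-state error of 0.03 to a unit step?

The loop is type 0, so e_ss(step) = 1/(1 + K_pos) with K_pos = K_p·P(0).
P(0) = 1.46. Require 1/(1 + K_p·1.46) = 0.03, so 1 + 1.46·K_p = 33.33.
K_p = (33.33 − 1)/1.46 = 22.2.

K_p = 22.2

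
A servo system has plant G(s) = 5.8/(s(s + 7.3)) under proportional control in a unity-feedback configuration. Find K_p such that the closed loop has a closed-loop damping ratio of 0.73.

K_p = 4.31

Closed-loop characteristic equation: s² + 7.3s + K_p·5.8 = 0.
So ω_n = √(5.8K_p) and 2ζω_n = 7.3, giving ζ = 7.3/(2√(5.8K_p)).
Setting ζ = 0.73: √(5.8K_p) = 7.3/(2·0.73) = 5, so K_p = 25/5.8 = 4.31.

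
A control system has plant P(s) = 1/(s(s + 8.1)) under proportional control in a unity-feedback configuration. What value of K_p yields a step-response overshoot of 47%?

From %OS = 100·exp(−πζ/√(1−ζ²)) = 47%, ζ = −ln(0.47)/√(π²+ln²(0.47)) = 0.2337.
Characteristic equation s² + 8.1s + 1K_p = 0 gives ζ = 8.1/(2√(1K_p)).
Setting ζ = 0.2337: √(1K_p) = 8.1/(2·0.2337) = 17.33, so K_p = 300.4/1 = 300.

K_p = 300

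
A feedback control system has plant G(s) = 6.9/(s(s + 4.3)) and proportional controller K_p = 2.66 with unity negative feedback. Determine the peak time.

T_p = 0.848 s

Closed-loop characteristic equation: s² + 4.3s + 18.35 = 0, so ω_n = 4.284 rad/s and ζ = 4.3/(2·4.284) = 0.5018.
Damped frequency ω_d = ω_n√(1−ζ²) = 3.706 rad/s, so peak time T_p = π/ω_d = 0.848 s.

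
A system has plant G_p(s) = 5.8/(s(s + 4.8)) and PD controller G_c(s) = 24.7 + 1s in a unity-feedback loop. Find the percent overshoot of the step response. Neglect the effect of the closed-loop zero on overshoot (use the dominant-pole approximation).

Forward path: (24.7 + 1s)·5.8/(s(s+4.8)). The closed-loop characteristic equation is s² + (4.8 + 5.8·1)s + 5.8·24.7 = 0.
That is s² + 10.6s + 143.3 = 0, so ω_n = 11.97 rad/s and ζ = 10.6/(2·11.97) = 0.4428.
%OS = 100·exp(−πζ/√(1−ζ²)) = 21.2%.

21.2%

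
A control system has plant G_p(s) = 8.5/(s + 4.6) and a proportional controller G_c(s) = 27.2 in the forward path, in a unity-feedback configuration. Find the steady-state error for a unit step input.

The loop is type 0. Static position error constant K_pos = G_c(0)·G_p(0) = 27.2·1.848 = 50.26.
Steady-state error to a unit step: e_ss = 1/(1+K_pos) = 1/51.26 = 0.0195.

0.0195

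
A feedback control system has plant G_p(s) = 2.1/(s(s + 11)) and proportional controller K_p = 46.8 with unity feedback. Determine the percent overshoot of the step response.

12.3%

Closed-loop characteristic equation: s² + 11s + 98.28 = 0, so ω_n = 9.914 rad/s and ζ = 11/(2·9.914) = 0.5548.
%OS = 100·exp(−πζ/√(1−ζ²)) = 100·exp(−π·0.5548/√0.6922) = 12.3%.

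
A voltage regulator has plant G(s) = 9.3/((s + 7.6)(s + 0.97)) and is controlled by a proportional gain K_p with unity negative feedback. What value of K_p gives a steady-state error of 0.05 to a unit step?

K_p = 15.1

For a type-0 loop with proportional control, e_ss = 1/(1 + K_p·G(0)).
G(0) = 1.262. Require 1/(1 + K_p·1.262) = 0.05, so 1 + 1.262·K_p = 20.
K_p = (20 − 1)/1.262 = 15.1.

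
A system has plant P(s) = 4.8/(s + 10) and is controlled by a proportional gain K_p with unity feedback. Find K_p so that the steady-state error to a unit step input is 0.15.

K_p = 11.8

The loop is type 0, so e_ss(step) = 1/(1 + K_pos) with K_pos = K_p·P(0).
P(0) = 0.48. Require 1/(1 + K_p·0.48) = 0.15, so 1 + 0.48·K_p = 6.667.
K_p = (6.667 − 1)/0.48 = 11.8.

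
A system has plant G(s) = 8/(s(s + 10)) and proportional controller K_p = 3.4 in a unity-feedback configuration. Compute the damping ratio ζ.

ζ = 0.959

The closed-loop denominator is s(s+10) + 3.4·8 = s² + 10s + 27.2.
Matching s² + 2ζω_n s + ω_n²: ω_n = √27.2 = 5.215 rad/s and 2ζω_n = 10, so ζ = 10/(2·5.215) = 0.959.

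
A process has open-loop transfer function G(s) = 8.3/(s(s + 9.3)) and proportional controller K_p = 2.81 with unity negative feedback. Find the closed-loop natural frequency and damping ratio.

The closed-loop denominator is s(s+9.3) + 2.81·8.3 = s² + 9.3s + 23.32.
Matching s² + 2ζω_n s + ω_n²: ω_n = √23.32 = 4.829 rad/s and 2ζω_n = 9.3, so ζ = 9.3/(2·4.829) = 0.963.

ω_n = 4.83 rad/s, ζ = 0.963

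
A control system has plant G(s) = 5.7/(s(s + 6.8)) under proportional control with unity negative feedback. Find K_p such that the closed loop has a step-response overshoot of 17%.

K_p = 8.4

From %OS = 100·exp(−πζ/√(1−ζ²)) = 17%, ζ = −ln(0.17)/√(π²+ln²(0.17)) = 0.4913.
Characteristic equation s² + 6.8s + 5.7K_p = 0 gives ζ = 6.8/(2√(5.7K_p)).
Setting ζ = 0.4913: √(5.7K_p) = 6.8/(2·0.4913) = 6.921, so K_p = 47.9/5.7 = 8.4.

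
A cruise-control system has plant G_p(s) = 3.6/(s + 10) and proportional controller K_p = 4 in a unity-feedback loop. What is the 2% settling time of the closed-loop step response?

T_s ≈ 0.164 s

Closed-loop transfer function: T(s) = K_p·G_p(s)/(1 + K_p·G_p(s)) = 14.4/(s + 10 + 14.4) = 14.4/(s + 24.4).
Time constant τ = 1/24.4 = 0.04098 s, so the 2% settling time is about 4τ = 0.164 s.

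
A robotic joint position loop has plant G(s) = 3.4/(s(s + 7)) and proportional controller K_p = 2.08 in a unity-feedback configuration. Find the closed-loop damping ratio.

ζ = 1.32

The closed-loop denominator is s(s+7) + 2.08·3.4 = s² + 7s + 7.072.
So ω_n² = 7.072 ⇒ ω_n = 2.659 rad/s, and ζ = 7/(2ω_n) = 1.32.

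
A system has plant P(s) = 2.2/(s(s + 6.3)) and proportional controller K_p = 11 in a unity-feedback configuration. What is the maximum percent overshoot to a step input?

7.29%

The closed-loop denominator s² + 6.3s + 24.2 gives ω_n = √24.2 = 4.919 and ζ = 6.3/(2ω_n) = 0.6403.
%OS = 100·exp(−πζ/√(1−ζ²)) = 100·exp(−π·0.6403/√0.59) = 7.29%.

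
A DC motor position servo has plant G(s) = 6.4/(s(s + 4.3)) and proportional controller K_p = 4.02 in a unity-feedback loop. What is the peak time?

The closed-loop denominator s² + 4.3s + 25.73 gives ω_n = √25.73 = 5.072 and ζ = 4.3/(2ω_n) = 0.4239.
Damped frequency ω_d = ω_n√(1−ζ²) = 4.594 rad/s, so peak time T_p = π/ω_d = 0.684 s.

T_p = 0.684 s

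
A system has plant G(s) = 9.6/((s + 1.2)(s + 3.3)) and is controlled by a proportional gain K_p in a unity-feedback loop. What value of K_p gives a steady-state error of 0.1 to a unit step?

Steady-state error for a unit step on this type-0 loop is 1/(1 + K_p·G(0)).
G(0) = 2.424. Require 1/(1 + K_p·2.424) = 0.1, so 1 + 2.424·K_p = 10.
K_p = (10 − 1)/2.424 = 3.71.

K_p = 3.71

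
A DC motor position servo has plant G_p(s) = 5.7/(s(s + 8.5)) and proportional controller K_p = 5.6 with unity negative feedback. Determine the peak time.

T_p = 0.844 s

Closed-loop characteristic equation: s² + 8.5s + 31.92 = 0, so ω_n = 5.65 rad/s and ζ = 8.5/(2·5.65) = 0.7522.
Damped frequency ω_d = ω_n√(1−ζ²) = 3.723 rad/s, so peak time T_p = π/ω_d = 0.844 s.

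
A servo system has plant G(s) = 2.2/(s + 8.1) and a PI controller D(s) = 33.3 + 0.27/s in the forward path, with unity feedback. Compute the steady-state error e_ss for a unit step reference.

The open loop D(s)G(s) has a pole at the origin (type 1), so the static position error constant is infinite and e_ss = 1/(1+∞) = 0.

0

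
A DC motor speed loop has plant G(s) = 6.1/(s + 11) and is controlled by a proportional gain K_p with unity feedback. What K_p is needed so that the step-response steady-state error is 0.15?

K_p = 10.2

Steady-state error for a unit step on this type-0 loop is 1/(1 + K_p·G(0)).
G(0) = 0.5545. Require 1/(1 + K_p·0.5545) = 0.15, so 1 + 0.5545·K_p = 6.667.
K_p = (6.667 − 1)/0.5545 = 10.2.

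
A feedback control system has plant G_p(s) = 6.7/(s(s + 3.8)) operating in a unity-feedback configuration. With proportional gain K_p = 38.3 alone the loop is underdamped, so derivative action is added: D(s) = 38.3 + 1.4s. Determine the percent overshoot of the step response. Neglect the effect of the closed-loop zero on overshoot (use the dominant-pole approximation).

24.2%

Forward path: (38.3 + 1.4s)·6.7/(s(s+3.8)). The closed-loop characteristic equation is s² + (3.8 + 6.7·1.4)s + 6.7·38.3 = 0.
That is s² + 13.18s + 256.6 = 0, so ω_n = 16.02 rad/s and ζ = 13.18/(2·16.02) = 0.4114.
%OS = 100·exp(−πζ/√(1−ζ²)) = 24.2%.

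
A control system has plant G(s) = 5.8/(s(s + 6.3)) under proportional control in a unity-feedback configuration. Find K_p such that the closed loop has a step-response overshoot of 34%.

From %OS = 100·exp(−πζ/√(1−ζ²)) = 34%, ζ = −ln(0.34)/√(π²+ln²(0.34)) = 0.3248.
Characteristic equation s² + 6.3s + 5.8K_p = 0 gives ζ = 6.3/(2√(5.8K_p)).
Setting ζ = 0.3248: √(5.8K_p) = 6.3/(2·0.3248) = 9.699, so K_p = 94.07/5.8 = 16.2.

K_p = 16.2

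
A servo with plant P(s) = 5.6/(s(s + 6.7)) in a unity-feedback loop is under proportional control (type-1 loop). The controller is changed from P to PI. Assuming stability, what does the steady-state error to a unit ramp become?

0

The integrator raises the loop to type 2, so K_v → ∞ and e_ss to a ramp is zero.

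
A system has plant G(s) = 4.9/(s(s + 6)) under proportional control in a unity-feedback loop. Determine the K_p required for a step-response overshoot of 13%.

K_p = 6.19

From %OS = 100·exp(−πζ/√(1−ζ²)) = 13%, ζ = −ln(0.13)/√(π²+ln²(0.13)) = 0.5446.
Characteristic equation s² + 6s + 4.9K_p = 0 gives ζ = 6/(2√(4.9K_p)).
Setting ζ = 0.5446: √(4.9K_p) = 6/(2·0.5446) = 5.508, so K_p = 30.34/4.9 = 6.19.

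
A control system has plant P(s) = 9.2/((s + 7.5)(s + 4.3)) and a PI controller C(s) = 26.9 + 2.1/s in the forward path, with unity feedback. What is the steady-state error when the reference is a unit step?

The open loop C(s)P(s) has a pole at the origin (type 1), so the static position error constant is infinite and e_ss = 1/(1+∞) = 0.

0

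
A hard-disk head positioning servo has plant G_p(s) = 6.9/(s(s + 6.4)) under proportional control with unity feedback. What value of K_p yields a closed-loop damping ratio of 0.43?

Closed-loop characteristic equation: s² + 6.4s + K_p·6.9 = 0.
So ω_n = √(6.9K_p) and 2ζω_n = 6.4, giving ζ = 6.4/(2√(6.9K_p)).
Setting ζ = 0.43: √(6.9K_p) = 6.4/(2·0.43) = 7.442, so K_p = 55.38/6.9 = 8.03.

K_p = 8.03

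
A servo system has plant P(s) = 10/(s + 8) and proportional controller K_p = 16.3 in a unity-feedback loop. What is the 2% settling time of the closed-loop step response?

Closed-loop transfer function: T(s) = K_p·P(s)/(1 + K_p·P(s)) = 163/(s + 8 + 163) = 163/(s + 171).
Time constant τ = 1/171 = 0.005848 s, so the 2% settling time is about 4τ = 0.0234 s.

T_s ≈ 0.0234 s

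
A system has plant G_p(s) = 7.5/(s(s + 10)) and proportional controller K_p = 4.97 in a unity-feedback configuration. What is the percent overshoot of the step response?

The closed-loop denominator s² + 10s + 37.27 gives ω_n = √37.27 = 6.105 and ζ = 10/(2ω_n) = 0.819.
%OS = 100·exp(−πζ/√(1−ζ²)) = 100·exp(−π·0.819/√0.3293) = 1.13%.

1.13%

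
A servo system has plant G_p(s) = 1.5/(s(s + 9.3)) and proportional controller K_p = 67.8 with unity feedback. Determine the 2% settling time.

T_s ≈ 0.86 s

From 1 + K_pG_p(s) = 0: s² + 9.3s + 101.7 = 0 ⇒ ω_n = 10.08, ζ = 0.4611.
2% settling time T_s ≈ 4/(ζω_n) = 4/4.65 = 0.86 s.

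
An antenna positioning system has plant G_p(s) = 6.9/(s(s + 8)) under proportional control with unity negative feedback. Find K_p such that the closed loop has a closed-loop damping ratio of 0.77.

K_p = 3.91

Closed-loop characteristic equation: s² + 8s + K_p·6.9 = 0.
So ω_n = √(6.9K_p) and 2ζω_n = 8, giving ζ = 8/(2√(6.9K_p)).
Setting ζ = 0.77: √(6.9K_p) = 8/(2·0.77) = 5.195, so K_p = 26.99/6.9 = 3.91.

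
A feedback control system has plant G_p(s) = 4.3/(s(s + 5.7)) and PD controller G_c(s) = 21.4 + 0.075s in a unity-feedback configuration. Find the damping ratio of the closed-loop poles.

Forward path: (21.4 + 0.075s)·4.3/(s(s+5.7)). The closed-loop characteristic equation is s² + (5.7 + 4.3·0.075)s + 4.3·21.4 = 0.
That is s² + 6.022s + 92.02 = 0, so ω_n = 9.593 rad/s and ζ = 6.022/(2·9.593) = 0.3139.

ζ = 0.314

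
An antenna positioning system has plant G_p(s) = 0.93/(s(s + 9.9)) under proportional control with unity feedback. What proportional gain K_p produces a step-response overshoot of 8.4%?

K_p = 68.7

From %OS = 100·exp(−πζ/√(1−ζ²)) = 8.4%, ζ = −ln(0.084)/√(π²+ln²(0.084)) = 0.6191.
Characteristic equation s² + 9.9s + 0.93K_p = 0 gives ζ = 9.9/(2√(0.93K_p)).
Setting ζ = 0.6191: √(0.93K_p) = 9.9/(2·0.6191) = 7.995, so K_p = 63.92/0.93 = 68.7.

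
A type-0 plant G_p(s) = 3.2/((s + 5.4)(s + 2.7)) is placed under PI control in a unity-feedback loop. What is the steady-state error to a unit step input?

0

The PI controller's integrator makes the forward path type 1, so e_ss to a step is zero.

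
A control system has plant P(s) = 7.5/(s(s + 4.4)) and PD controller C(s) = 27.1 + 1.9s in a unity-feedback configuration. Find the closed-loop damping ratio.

Forward path: (27.1 + 1.9s)·7.5/(s(s+4.4)). The closed-loop characteristic equation is s² + (4.4 + 7.5·1.9)s + 7.5·27.1 = 0.
That is s² + 18.65s + 203.2 = 0, so ω_n = 14.26 rad/s and ζ = 18.65/(2·14.26) = 0.6541.

ζ = 0.654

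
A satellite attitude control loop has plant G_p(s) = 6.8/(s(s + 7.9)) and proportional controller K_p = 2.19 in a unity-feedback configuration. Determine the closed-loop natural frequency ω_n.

1 + K_p·G_p(s) = 0 gives s² + 7.9s + 14.89 = 0.
So ω_n² = 14.89 ⇒ ω_n = 3.859 rad/s, and ζ = 7.9/(2ω_n) = 1.02.

ω_n = 3.86 rad/s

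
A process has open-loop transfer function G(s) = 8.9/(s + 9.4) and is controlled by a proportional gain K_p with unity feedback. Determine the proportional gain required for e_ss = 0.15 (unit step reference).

K_p = 5.99

The loop is type 0, so e_ss(step) = 1/(1 + K_pos) with K_pos = K_p·G(0).
G(0) = 0.9468. Require 1/(1 + K_p·0.9468) = 0.15, so 1 + 0.9468·K_p = 6.667.
K_p = (6.667 − 1)/0.9468 = 5.99.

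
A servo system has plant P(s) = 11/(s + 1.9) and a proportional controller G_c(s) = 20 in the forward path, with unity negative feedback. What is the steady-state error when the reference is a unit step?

0.00856

The loop is type 0. Static position error constant K_pos = G_c(0)·P(0) = 20·5.789 = 115.8.
Steady-state error to a unit step: e_ss = 1/(1+K_pos) = 1/116.8 = 0.00856.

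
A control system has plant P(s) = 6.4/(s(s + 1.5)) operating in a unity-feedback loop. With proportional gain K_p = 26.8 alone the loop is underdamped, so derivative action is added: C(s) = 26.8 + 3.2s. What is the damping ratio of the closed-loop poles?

ζ = 0.839

Forward path: (26.8 + 3.2s)·6.4/(s(s+1.5)). The closed-loop characteristic equation is s² + (1.5 + 6.4·3.2)s + 6.4·26.8 = 0.
That is s² + 21.98s + 171.5 = 0, so ω_n = 13.1 rad/s and ζ = 21.98/(2·13.1) = 0.8392.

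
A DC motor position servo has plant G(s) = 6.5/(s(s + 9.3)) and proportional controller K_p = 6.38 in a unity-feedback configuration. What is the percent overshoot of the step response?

3.77%

Closed-loop characteristic equation: s² + 9.3s + 41.47 = 0, so ω_n = 6.44 rad/s and ζ = 9.3/(2·6.44) = 0.7221.
%OS = 100·exp(−πζ/√(1−ζ²)) = 100·exp(−π·0.7221/√0.4786) = 3.77%.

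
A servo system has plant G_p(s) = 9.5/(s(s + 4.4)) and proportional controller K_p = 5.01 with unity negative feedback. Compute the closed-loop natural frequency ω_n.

ω_n = 6.9 rad/s

With unity feedback the closed-loop characteristic equation is s² + 4.4s + 5.01·9.5 = s² + 4.4s + 47.59 = 0.
Matching s² + 2ζω_n s + ω_n²: ω_n = √47.59 = 6.899 rad/s and 2ζω_n = 4.4, so ζ = 4.4/(2·6.899) = 0.319.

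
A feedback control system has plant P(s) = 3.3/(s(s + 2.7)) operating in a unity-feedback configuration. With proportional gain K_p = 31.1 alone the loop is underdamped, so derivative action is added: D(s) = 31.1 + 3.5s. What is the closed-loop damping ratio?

Forward path: (31.1 + 3.5s)·3.3/(s(s+2.7)). The closed-loop characteristic equation is s² + (2.7 + 3.3·3.5)s + 3.3·31.1 = 0.
That is s² + 14.25s + 102.6 = 0, so ω_n = 10.13 rad/s and ζ = 14.25/(2·10.13) = 0.7033.

ζ = 0.703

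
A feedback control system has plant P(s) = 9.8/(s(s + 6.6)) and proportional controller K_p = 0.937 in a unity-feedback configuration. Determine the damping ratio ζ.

The closed-loop denominator is s(s+6.6) + 0.937·9.8 = s² + 6.6s + 9.183.
Matching s² + 2ζω_n s + ω_n²: ω_n = √9.183 = 3.03 rad/s and 2ζω_n = 6.6, so ζ = 6.6/(2·3.03) = 1.09.

ζ = 1.09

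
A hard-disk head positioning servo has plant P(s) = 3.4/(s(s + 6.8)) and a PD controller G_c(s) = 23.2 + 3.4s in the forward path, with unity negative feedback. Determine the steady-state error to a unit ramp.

0.0862

The loop has one pole at the origin (type 1). Velocity error constant K_v = lim_{s→0} s·G_c(s)P(s) = 23.2·3.4/6.8 = 11.6.
Steady-state error to a unit ramp: e_ss = 1/K_v = 0.0862.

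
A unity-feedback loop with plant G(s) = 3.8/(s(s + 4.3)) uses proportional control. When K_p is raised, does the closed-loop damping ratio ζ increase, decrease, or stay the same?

ζ = 4.3/(2√(3.8K_p)); increasing K_p raises the denominator, so ζ falls.

decrease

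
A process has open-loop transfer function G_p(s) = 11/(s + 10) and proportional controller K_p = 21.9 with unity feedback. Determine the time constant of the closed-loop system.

τ = 0.00399 s

Closed-loop transfer function: T(s) = K_p·G_p(s)/(1 + K_p·G_p(s)) = 240.9/(s + 10 + 240.9) = 240.9/(s + 250.9).
Time constant τ = 1/250.9 = 0.00399 s.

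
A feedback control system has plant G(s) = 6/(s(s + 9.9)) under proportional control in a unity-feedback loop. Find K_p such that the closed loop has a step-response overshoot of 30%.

K_p = 31.9

From %OS = 100·exp(−πζ/√(1−ζ²)) = 30%, ζ = −ln(0.3)/√(π²+ln²(0.3)) = 0.3579.
Characteristic equation s² + 9.9s + 6K_p = 0 gives ζ = 9.9/(2√(6K_p)).
Setting ζ = 0.3579: √(6K_p) = 9.9/(2·0.3579) = 13.83, so K_p = 191.3/6 = 31.9.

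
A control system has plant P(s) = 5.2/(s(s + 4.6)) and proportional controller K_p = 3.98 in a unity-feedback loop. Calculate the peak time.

The closed-loop denominator s² + 4.6s + 20.7 gives ω_n = √20.7 = 4.549 and ζ = 4.6/(2ω_n) = 0.5056.
Damped frequency ω_d = ω_n√(1−ζ²) = 3.925 rad/s, so peak time T_p = π/ω_d = 0.8 s.

T_p = 0.8 s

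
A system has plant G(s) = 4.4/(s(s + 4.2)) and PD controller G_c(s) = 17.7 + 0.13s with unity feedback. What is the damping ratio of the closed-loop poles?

Forward path: (17.7 + 0.13s)·4.4/(s(s+4.2)). The closed-loop characteristic equation is s² + (4.2 + 4.4·0.13)s + 4.4·17.7 = 0.
That is s² + 4.772s + 77.88 = 0, so ω_n = 8.825 rad/s and ζ = 4.772/(2·8.825) = 0.2704.

ζ = 0.27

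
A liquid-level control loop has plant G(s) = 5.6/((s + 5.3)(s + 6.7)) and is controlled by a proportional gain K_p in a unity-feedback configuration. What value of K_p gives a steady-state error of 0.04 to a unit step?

Steady-state error for a unit step on this type-0 loop is 1/(1 + K_p·G(0)).
G(0) = 0.1577. Require 1/(1 + K_p·0.1577) = 0.04, so 1 + 0.1577·K_p = 25.
K_p = (25 − 1)/0.1577 = 152.

K_p = 152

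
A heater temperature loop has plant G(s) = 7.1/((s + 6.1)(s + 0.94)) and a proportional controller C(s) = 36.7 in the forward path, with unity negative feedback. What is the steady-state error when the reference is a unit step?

The loop is type 0. Static position error constant K_pos = C(0)·G(0) = 36.7·1.238 = 45.44.
Steady-state error to a unit step: e_ss = 1/(1+K_pos) = 1/46.44 = 0.0215.

0.0215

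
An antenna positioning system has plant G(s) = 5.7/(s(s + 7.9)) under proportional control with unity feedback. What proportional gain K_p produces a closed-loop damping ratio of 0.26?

Closed-loop characteristic equation: s² + 7.9s + K_p·5.7 = 0.
So ω_n = √(5.7K_p) and 2ζω_n = 7.9, giving ζ = 7.9/(2√(5.7K_p)).
Setting ζ = 0.26: √(5.7K_p) = 7.9/(2·0.26) = 15.19, so K_p = 230.8/5.7 = 40.5.

K_p = 40.5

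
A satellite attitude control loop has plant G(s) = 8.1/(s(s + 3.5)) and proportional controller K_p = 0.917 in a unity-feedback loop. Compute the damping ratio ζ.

ζ = 0.642

With unity feedback the closed-loop characteristic equation is s² + 3.5s + 0.917·8.1 = s² + 3.5s + 7.428 = 0.
Matching s² + 2ζω_n s + ω_n²: ω_n = √7.428 = 2.725 rad/s and 2ζω_n = 3.5, so ζ = 3.5/(2·2.725) = 0.642.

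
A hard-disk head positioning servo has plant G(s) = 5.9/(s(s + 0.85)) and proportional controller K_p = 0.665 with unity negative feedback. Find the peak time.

Closed-loop characteristic equation: s² + 0.85s + 3.924 = 0, so ω_n = 1.981 rad/s and ζ = 0.85/(2·1.981) = 0.2146.
Damped frequency ω_d = ω_n√(1−ζ²) = 1.935 rad/s, so peak time T_p = π/ω_d = 1.62 s.

T_p = 1.62 s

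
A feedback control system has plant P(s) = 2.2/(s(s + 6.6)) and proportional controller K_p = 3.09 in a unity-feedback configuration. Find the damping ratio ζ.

1 + K_p·P(s) = 0 gives s² + 6.6s + 6.798 = 0.
So ω_n² = 6.798 ⇒ ω_n = 2.607 rad/s, and ζ = 6.6/(2ω_n) = 1.27.

ζ = 1.27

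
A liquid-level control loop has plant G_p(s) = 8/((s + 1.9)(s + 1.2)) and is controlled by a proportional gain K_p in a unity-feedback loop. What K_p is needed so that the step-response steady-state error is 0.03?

The loop is type 0, so e_ss(step) = 1/(1 + K_pos) with K_pos = K_p·G_p(0).
G_p(0) = 3.509. Require 1/(1 + K_p·3.509) = 0.03, so 1 + 3.509·K_p = 33.33.
K_p = (33.33 − 1)/3.509 = 9.21.

K_p = 9.21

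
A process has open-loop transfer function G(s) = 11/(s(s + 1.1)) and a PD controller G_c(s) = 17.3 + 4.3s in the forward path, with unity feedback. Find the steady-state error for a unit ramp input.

0.00578

The loop has one pole at the origin (type 1). Velocity error constant K_v = lim_{s→0} s·G_c(s)G(s) = 17.3·11/1.1 = 173.
Steady-state error to a unit ramp: e_ss = 1/K_v = 0.00578.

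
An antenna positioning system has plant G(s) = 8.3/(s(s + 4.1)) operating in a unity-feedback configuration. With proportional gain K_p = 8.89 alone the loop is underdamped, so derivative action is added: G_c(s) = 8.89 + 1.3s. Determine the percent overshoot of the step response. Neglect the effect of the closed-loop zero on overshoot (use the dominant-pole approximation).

Forward path: (8.89 + 1.3s)·8.3/(s(s+4.1)). The closed-loop characteristic equation is s² + (4.1 + 8.3·1.3)s + 8.3·8.89 = 0.
That is s² + 14.89s + 73.79 = 0, so ω_n = 8.59 rad/s and ζ = 14.89/(2·8.59) = 0.8667.
%OS = 100·exp(−πζ/√(1−ζ²)) = 0.426%.

0.426%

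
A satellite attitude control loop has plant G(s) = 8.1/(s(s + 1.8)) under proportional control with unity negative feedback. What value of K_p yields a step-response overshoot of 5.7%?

From %OS = 100·exp(−πζ/√(1−ζ²)) = 5.7%, ζ = −ln(0.057)/√(π²+ln²(0.057)) = 0.6738.
Characteristic equation s² + 1.8s + 8.1K_p = 0 gives ζ = 1.8/(2√(8.1K_p)).
Setting ζ = 0.6738: √(8.1K_p) = 1.8/(2·0.6738) = 1.336, so K_p = 1.784/8.1 = 0.22.

K_p = 0.22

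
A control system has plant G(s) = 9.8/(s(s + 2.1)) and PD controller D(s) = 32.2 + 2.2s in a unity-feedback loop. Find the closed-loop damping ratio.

Forward path: (32.2 + 2.2s)·9.8/(s(s+2.1)). The closed-loop characteristic equation is s² + (2.1 + 9.8·2.2)s + 9.8·32.2 = 0.
That is s² + 23.66s + 315.6 = 0, so ω_n = 17.76 rad/s and ζ = 23.66/(2·17.76) = 0.666.

ζ = 0.666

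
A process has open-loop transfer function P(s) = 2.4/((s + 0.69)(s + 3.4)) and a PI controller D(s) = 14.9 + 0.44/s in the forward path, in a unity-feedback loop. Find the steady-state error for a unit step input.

0

The open loop D(s)P(s) has a pole at the origin (type 1), so the static position error constant is infinite and e_ss = 1/(1+∞) = 0.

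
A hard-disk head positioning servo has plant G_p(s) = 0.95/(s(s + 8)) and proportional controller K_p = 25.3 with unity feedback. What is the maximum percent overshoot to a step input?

1.19%

The closed-loop denominator s² + 8s + 24.04 gives ω_n = √24.04 = 4.903 and ζ = 8/(2ω_n) = 0.8159.
%OS = 100·exp(−πζ/√(1−ζ²)) = 100·exp(−π·0.8159/√0.3343) = 1.19%.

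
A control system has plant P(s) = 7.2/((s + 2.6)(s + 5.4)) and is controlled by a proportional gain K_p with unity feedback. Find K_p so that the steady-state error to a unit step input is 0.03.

K_p = 63.1

Steady-state error for a unit step on this type-0 loop is 1/(1 + K_p·P(0)).
P(0) = 0.5128. Require 1/(1 + K_p·0.5128) = 0.03, so 1 + 0.5128·K_p = 33.33.
K_p = (33.33 − 1)/0.5128 = 63.1.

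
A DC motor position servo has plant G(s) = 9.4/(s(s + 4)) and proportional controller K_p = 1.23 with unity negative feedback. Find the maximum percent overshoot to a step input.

Closed-loop characteristic equation: s² + 4s + 11.56 = 0, so ω_n = 3.4 rad/s and ζ = 4/(2·3.4) = 0.5882.
%OS = 100·exp(−πζ/√(1−ζ²)) = 100·exp(−π·0.5882/√0.654) = 10.2%.

10.2%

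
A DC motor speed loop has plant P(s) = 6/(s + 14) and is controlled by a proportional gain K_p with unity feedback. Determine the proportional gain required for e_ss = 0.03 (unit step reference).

K_p = 75.4

For a type-0 loop with proportional control, e_ss = 1/(1 + K_p·P(0)).
P(0) = 0.4286. Require 1/(1 + K_p·0.4286) = 0.03, so 1 + 0.4286·K_p = 33.33.
K_p = (33.33 − 1)/0.4286 = 75.4.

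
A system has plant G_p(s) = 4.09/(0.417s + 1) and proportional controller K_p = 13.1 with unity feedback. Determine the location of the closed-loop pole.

s = -130.9

Closed loop: T(s) = K_p·G_p/(1+K_p·G_p) = 53.58/(0.417s + 1 + 53.58), with pole at s = −(1 + 53.58)/0.417 = −130.9.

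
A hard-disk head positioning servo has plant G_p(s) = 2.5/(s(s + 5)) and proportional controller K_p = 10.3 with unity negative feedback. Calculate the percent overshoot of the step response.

From 1 + K_pG_p(s) = 0: s² + 5s + 25.75 = 0 ⇒ ω_n = 5.074, ζ = 0.4927.
%OS = 100·exp(−πζ/√(1−ζ²)) = 100·exp(−π·0.4927/√0.7573) = 16.9%.

16.9%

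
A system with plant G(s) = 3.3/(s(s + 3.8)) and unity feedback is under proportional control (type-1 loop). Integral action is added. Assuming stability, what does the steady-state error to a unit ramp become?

0

The integrator raises the loop to type 2, so K_v → ∞ and e_ss to a ramp is zero.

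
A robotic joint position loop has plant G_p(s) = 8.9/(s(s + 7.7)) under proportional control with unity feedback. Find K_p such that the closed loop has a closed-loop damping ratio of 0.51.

K_p = 6.4

Closed-loop characteristic equation: s² + 7.7s + K_p·8.9 = 0.
So ω_n = √(8.9K_p) and 2ζω_n = 7.7, giving ζ = 7.7/(2√(8.9K_p)).
Setting ζ = 0.51: √(8.9K_p) = 7.7/(2·0.51) = 7.549, so K_p = 56.99/8.9 = 6.4.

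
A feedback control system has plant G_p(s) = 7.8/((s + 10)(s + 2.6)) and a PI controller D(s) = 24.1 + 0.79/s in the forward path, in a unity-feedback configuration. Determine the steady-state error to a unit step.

The open loop D(s)G_p(s) has a pole at the origin (type 1), so the static position error constant is infinite and e_ss = 1/(1+∞) = 0.

0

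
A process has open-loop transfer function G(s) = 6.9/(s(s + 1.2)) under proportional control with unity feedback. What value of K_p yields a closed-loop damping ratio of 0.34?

K_p = 0.451

Closed-loop characteristic equation: s² + 1.2s + K_p·6.9 = 0.
So ω_n = √(6.9K_p) and 2ζω_n = 1.2, giving ζ = 1.2/(2√(6.9K_p)).
Setting ζ = 0.34: √(6.9K_p) = 1.2/(2·0.34) = 1.765, so K_p = 3.114/6.9 = 0.451.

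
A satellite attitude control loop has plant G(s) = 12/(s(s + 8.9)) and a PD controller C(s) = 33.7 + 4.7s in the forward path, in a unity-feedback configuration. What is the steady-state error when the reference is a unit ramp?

The loop has one pole at the origin (type 1). Velocity error constant K_v = lim_{s→0} s·C(s)G(s) = 33.7·12/8.9 = 45.44.
Steady-state error to a unit ramp: e_ss = 1/K_v = 0.022.

0.022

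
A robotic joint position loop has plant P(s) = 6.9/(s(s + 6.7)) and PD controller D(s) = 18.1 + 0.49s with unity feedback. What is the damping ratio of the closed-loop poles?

ζ = 0.451

Forward path: (18.1 + 0.49s)·6.9/(s(s+6.7)). The closed-loop characteristic equation is s² + (6.7 + 6.9·0.49)s + 6.9·18.1 = 0.
That is s² + 10.08s + 124.9 = 0, so ω_n = 11.18 rad/s and ζ = 10.08/(2·11.18) = 0.451.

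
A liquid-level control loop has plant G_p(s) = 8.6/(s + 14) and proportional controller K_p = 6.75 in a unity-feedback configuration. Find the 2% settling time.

Closed-loop transfer function: T(s) = K_p·G_p(s)/(1 + K_p·G_p(s)) = 58.05/(s + 14 + 58.05) = 58.05/(s + 72.05).
Time constant τ = 1/72.05 = 0.01388 s, so the 2% settling time is about 4τ = 0.0555 s.

T_s ≈ 0.0555 s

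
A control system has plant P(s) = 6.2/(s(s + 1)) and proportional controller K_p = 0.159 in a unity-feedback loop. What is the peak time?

T_p = 3.66 s

Closed-loop characteristic equation: s² + 1s + 0.9858 = 0, so ω_n = 0.9929 rad/s and ζ = 1/(2·0.9929) = 0.5036.
Damped frequency ω_d = ω_n√(1−ζ²) = 0.8578 rad/s, so peak time T_p = π/ω_d = 3.66 s.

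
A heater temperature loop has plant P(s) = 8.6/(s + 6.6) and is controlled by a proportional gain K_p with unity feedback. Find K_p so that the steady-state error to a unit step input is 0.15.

K_p = 4.35

For a type-0 loop with proportional control, e_ss = 1/(1 + K_p·P(0)).
P(0) = 1.303. Require 1/(1 + K_p·1.303) = 0.15, so 1 + 1.303·K_p = 6.667.
K_p = (6.667 − 1)/1.303 = 4.35.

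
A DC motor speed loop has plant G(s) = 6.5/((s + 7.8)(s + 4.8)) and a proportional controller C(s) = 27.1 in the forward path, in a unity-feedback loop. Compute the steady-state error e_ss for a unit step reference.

The loop is type 0. Static position error constant K_pos = C(0)·G(0) = 27.1·0.1736 = 4.705.
Steady-state error to a unit step: e_ss = 1/(1+K_pos) = 1/5.705 = 0.175.

0.175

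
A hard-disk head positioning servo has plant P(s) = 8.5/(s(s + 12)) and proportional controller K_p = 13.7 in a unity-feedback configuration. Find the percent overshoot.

12.2%

Closed-loop characteristic equation: s² + 12s + 116.4 = 0, so ω_n = 10.79 rad/s and ζ = 12/(2·10.79) = 0.556.
%OS = 100·exp(−πζ/√(1−ζ²)) = 100·exp(−π·0.556/√0.6909) = 12.2%.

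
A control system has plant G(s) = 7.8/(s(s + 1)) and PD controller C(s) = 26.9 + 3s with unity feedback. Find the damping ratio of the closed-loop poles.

Forward path: (26.9 + 3s)·7.8/(s(s+1)). The closed-loop characteristic equation is s² + (1 + 7.8·3)s + 7.8·26.9 = 0.
That is s² + 24.4s + 209.8 = 0, so ω_n = 14.49 rad/s and ζ = 24.4/(2·14.49) = 0.8422.

ζ = 0.842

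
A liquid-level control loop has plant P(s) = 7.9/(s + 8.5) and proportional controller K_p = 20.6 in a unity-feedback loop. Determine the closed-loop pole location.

s = -171.2

Closed-loop transfer function: T(s) = K_p·P(s)/(1 + K_p·P(s)) = 162.7/(s + 8.5 + 162.7) = 162.7/(s + 171.2).
The closed-loop pole is at s = −171.2.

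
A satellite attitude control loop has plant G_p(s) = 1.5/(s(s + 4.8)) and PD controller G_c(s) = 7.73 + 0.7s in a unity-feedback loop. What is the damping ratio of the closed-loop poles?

Forward path: (7.73 + 0.7s)·1.5/(s(s+4.8)). The closed-loop characteristic equation is s² + (4.8 + 1.5·0.7)s + 1.5·7.73 = 0.
That is s² + 5.85s + 11.6 = 0, so ω_n = 3.405 rad/s and ζ = 5.85/(2·3.405) = 0.859.

ζ = 0.859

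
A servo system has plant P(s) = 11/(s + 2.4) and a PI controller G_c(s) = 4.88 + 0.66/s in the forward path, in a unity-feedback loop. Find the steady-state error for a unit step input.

The open loop G_c(s)P(s) has a pole at the origin (type 1), so the static position error constant is infinite and e_ss = 1/(1+∞) = 0.

0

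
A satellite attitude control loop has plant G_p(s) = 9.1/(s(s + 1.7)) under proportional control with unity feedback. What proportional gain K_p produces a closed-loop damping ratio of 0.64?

K_p = 0.194

Closed-loop characteristic equation: s² + 1.7s + K_p·9.1 = 0.
So ω_n = √(9.1K_p) and 2ζω_n = 1.7, giving ζ = 1.7/(2√(9.1K_p)).
Setting ζ = 0.64: √(9.1K_p) = 1.7/(2·0.64) = 1.328, so K_p = 1.764/9.1 = 0.194.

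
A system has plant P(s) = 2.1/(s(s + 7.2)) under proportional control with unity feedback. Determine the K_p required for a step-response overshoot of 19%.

K_p = 28.3

From %OS = 100·exp(−πζ/√(1−ζ²)) = 19%, ζ = −ln(0.19)/√(π²+ln²(0.19)) = 0.4673.
Characteristic equation s² + 7.2s + 2.1K_p = 0 gives ζ = 7.2/(2√(2.1K_p)).
Setting ζ = 0.4673: √(2.1K_p) = 7.2/(2·0.4673) = 7.703, so K_p = 59.34/2.1 = 28.3.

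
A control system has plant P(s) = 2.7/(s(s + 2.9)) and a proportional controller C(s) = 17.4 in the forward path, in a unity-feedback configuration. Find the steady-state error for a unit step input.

0

The open loop C(s)P(s) has a pole at the origin (type 1), so the static position error constant is infinite and e_ss = 1/(1+∞) = 0.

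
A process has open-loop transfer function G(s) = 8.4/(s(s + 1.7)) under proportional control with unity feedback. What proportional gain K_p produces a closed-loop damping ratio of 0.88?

K_p = 0.111

Closed-loop characteristic equation: s² + 1.7s + K_p·8.4 = 0.
So ω_n = √(8.4K_p) and 2ζω_n = 1.7, giving ζ = 1.7/(2√(8.4K_p)).
Setting ζ = 0.88: √(8.4K_p) = 1.7/(2·0.88) = 0.9659, so K_p = 0.933/8.4 = 0.111.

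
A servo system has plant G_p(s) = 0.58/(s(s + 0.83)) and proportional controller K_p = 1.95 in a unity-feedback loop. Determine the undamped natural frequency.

The closed-loop denominator is s(s+0.83) + 1.95·0.58 = s² + 0.83s + 1.131.
So ω_n² = 1.131 ⇒ ω_n = 1.063 rad/s, and ζ = 0.83/(2ω_n) = 0.39.

ω_n = 1.06 rad/s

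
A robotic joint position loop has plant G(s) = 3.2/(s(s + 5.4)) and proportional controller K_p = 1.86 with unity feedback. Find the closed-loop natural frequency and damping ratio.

ω_n = 2.44 rad/s, ζ = 1.11

1 + K_p·G(s) = 0 gives s² + 5.4s + 5.952 = 0.
Matching s² + 2ζω_n s + ω_n²: ω_n = √5.952 = 2.44 rad/s and 2ζω_n = 5.4, so ζ = 5.4/(2·2.44) = 1.11.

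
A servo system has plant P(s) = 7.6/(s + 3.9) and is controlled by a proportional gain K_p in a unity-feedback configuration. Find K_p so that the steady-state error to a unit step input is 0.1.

Steady-state error for a unit step on this type-0 loop is 1/(1 + K_p·P(0)).
P(0) = 1.949. Require 1/(1 + K_p·1.949) = 0.1, so 1 + 1.949·K_p = 10.
K_p = (10 − 1)/1.949 = 4.62.

K_p = 4.62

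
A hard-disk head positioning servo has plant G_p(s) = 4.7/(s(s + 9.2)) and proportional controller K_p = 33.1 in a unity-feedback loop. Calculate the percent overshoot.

The closed-loop denominator s² + 9.2s + 155.6 gives ω_n = √155.6 = 12.47 and ζ = 9.2/(2ω_n) = 0.3688.
%OS = 100·exp(−πζ/√(1−ζ²)) = 100·exp(−π·0.3688/√0.864) = 28.8%.

28.8%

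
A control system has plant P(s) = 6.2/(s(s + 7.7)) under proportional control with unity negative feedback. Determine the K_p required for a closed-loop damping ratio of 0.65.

Closed-loop characteristic equation: s² + 7.7s + K_p·6.2 = 0.
So ω_n = √(6.2K_p) and 2ζω_n = 7.7, giving ζ = 7.7/(2√(6.2K_p)).
Setting ζ = 0.65: √(6.2K_p) = 7.7/(2·0.65) = 5.923, so K_p = 35.08/6.2 = 5.66.

K_p = 5.66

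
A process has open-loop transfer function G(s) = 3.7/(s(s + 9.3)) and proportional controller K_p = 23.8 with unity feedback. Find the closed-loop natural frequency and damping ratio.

The closed-loop denominator is s(s+9.3) + 23.8·3.7 = s² + 9.3s + 88.06.
So ω_n² = 88.06 ⇒ ω_n = 9.384 rad/s, and ζ = 9.3/(2ω_n) = 0.496.

ω_n = 9.38 rad/s, ζ = 0.496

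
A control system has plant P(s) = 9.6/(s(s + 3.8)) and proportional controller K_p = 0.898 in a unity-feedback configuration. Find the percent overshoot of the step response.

From 1 + K_pP(s) = 0: s² + 3.8s + 8.621 = 0 ⇒ ω_n = 2.936, ζ = 0.6471.
%OS = 100·exp(−πζ/√(1−ζ²)) = 100·exp(−π·0.6471/√0.5812) = 6.95%.

6.95%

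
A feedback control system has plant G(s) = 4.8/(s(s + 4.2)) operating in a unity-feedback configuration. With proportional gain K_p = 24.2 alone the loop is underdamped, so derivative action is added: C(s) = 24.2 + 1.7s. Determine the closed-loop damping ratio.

Forward path: (24.2 + 1.7s)·4.8/(s(s+4.2)). The closed-loop characteristic equation is s² + (4.2 + 4.8·1.7)s + 4.8·24.2 = 0.
That is s² + 12.36s + 116.2 = 0, so ω_n = 10.78 rad/s and ζ = 12.36/(2·10.78) = 0.5734.

ζ = 0.573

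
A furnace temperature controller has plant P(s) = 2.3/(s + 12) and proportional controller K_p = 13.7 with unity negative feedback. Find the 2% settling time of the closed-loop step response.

Closed-loop transfer function: T(s) = K_p·P(s)/(1 + K_p·P(s)) = 31.51/(s + 12 + 31.51) = 31.51/(s + 43.51).
Time constant τ = 1/43.51 = 0.02298 s, so the 2% settling time is about 4τ = 0.0919 s.

T_s ≈ 0.0919 s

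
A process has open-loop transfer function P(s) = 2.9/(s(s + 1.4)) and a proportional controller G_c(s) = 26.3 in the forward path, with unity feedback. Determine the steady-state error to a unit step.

The open loop G_c(s)P(s) has a pole at the origin (type 1), so the static position error constant is infinite and e_ss = 1/(1+∞) = 0.

0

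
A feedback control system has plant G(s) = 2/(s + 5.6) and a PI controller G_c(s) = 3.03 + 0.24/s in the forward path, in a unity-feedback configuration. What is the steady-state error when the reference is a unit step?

0

The open loop G_c(s)G(s) has a pole at the origin (type 1), so the static position error constant is infinite and e_ss = 1/(1+∞) = 0.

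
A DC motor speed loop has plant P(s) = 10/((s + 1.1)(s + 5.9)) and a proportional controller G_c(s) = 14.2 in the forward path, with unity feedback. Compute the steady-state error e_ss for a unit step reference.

0.0437

The loop is type 0. Static position error constant K_pos = G_c(0)·P(0) = 14.2·1.541 = 21.88.
Steady-state error to a unit step: e_ss = 1/(1+K_pos) = 1/22.88 = 0.0437.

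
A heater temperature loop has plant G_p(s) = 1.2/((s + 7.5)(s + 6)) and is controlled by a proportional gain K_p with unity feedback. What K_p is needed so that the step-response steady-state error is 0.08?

K_p = 431

The loop is type 0, so e_ss(step) = 1/(1 + K_pos) with K_pos = K_p·G_p(0).
G_p(0) = 0.02667. Require 1/(1 + K_p·0.02667) = 0.08, so 1 + 0.02667·K_p = 12.5.
K_p = (12.5 − 1)/0.02667 = 431.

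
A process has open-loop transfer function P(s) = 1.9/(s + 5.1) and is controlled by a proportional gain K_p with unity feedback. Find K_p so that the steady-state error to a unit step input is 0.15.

For a type-0 loop with proportional control, e_ss = 1/(1 + K_p·P(0)).
P(0) = 0.3725. Require 1/(1 + K_p·0.3725) = 0.15, so 1 + 0.3725·K_p = 6.667.
K_p = (6.667 − 1)/0.3725 = 15.2.

K_p = 15.2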